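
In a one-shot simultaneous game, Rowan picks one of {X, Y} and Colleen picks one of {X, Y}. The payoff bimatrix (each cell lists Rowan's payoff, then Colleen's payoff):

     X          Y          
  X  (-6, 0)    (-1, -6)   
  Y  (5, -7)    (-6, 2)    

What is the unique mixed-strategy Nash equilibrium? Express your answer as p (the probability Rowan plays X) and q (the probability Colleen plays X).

In a mixed equilibrium Colleen is indifferent between X and Y; this condition fixes p.
  Colleen's payoff to X: p·0 + (1−p)·(-7) = 7p - 7
  Colleen's payoff to Y: p·(-6) + (1−p)·2 = -8p + 2
  7p - 7 = -8p + 2  ⇒  15p = 9  ⇒  p = 3/5.
In a mixed equilibrium Rowan is indifferent between X and Y; this condition fixes q.
  Rowan's expected payoff from X: q·(-6) + (1−q)·(-1) = -5q - 1
  Rowan's expected payoff from Y: q·5 + (1−q)·(-6) = 11q - 6
  -5q - 1 = 11q - 6  ⇒  -16q = -5  ⇒  q = 5/16.

p = 3/5, q = 5/16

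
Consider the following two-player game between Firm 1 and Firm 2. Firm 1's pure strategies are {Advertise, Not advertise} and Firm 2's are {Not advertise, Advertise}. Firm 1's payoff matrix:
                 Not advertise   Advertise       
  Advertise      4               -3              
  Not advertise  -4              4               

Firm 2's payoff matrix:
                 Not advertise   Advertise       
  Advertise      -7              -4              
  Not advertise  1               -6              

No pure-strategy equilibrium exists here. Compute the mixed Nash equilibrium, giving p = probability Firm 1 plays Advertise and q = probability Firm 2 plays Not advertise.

p = 7/10, q = 7/15

Firm 1's mix must leave Firm 2 indifferent between Not advertise and Advertise.
  Firm 2's payoff from Not advertise: p·(-7) + (1−p)·1 = -8p + 1
  Firm 2's payoff from Advertise: p·(-4) + (1−p)·(-6) = 2p - 6
  -8p + 1 = 2p - 6  ⇒  -10p = -7  ⇒  p = 7/10.
For Firm 1 to be willing to mix, Firm 1 must be indifferent between Advertise and Not advertise, which pins down Firm 2's mix.
  Firm 1's expected payoff from Advertise: q·4 + (1−q)·(-3) = 7q - 3
  Firm 1's expected payoff from Not advertise: q·(-4) + (1−q)·4 = -8q + 4
  7q - 3 = -8q + 4  ⇒  15q = 7  ⇒  q = 7/15.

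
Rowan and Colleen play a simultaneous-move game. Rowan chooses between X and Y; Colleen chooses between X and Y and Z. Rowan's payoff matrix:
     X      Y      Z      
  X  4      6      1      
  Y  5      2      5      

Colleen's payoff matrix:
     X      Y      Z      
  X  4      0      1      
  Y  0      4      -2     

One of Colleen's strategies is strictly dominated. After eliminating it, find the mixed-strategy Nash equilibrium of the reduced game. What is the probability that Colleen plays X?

q = 4/5

Colleen's strategy Z is strictly dominated by X: 4 > 1 and 0 > -2. Eliminate Z.
Colleen's mix must leave Rowan indifferent between X and Y.
  Rowan's expected payoff from X: q·4 + (1−q)·6 = -2q + 6
  Rowan's expected payoff from Y: q·5 + (1−q)·2 = 3q + 2
  -2q + 6 = 3q + 2  ⇒  -5q = -4  ⇒  q = 4/5.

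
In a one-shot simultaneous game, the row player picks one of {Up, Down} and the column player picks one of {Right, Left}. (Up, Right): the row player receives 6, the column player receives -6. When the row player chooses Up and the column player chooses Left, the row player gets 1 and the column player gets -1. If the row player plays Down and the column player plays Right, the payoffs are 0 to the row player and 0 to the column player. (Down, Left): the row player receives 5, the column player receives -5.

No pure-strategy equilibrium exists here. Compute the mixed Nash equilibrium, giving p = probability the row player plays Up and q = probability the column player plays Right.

In a mixed equilibrium the column player is indifferent between Right and Left; this condition fixes p.
  the column player's expected payoff from Right: p·(-6) + (1−p)·0 = -6p
  the column player's expected payoff from Left: p·(-1) + (1−p)·(-5) = 4p - 5
  -6p = 4p - 5  ⇒  -10p = -5  ⇒  p = 1/2.
In a mixed equilibrium the row player is indifferent between Up and Down; this condition fixes q.
  the row player's expected payoff from Up: q·6 + (1−q)·1 = 5q + 1
  the row player's expected payoff from Down: q·0 + (1−q)·5 = -5q + 5
  5q + 1 = -5q + 5  ⇒  10q = 4  ⇒  q = 2/5.

p = 1/2, q = 2/5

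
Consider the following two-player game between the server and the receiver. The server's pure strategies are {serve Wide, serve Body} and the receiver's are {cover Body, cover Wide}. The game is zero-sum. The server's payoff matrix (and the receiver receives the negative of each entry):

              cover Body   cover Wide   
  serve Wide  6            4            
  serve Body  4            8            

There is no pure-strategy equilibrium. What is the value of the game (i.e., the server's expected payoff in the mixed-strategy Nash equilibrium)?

For the server to be willing to mix, the server must be indifferent between serve Wide and serve Body, which pins down the receiver's mix.
  the server's expected payoff from serve Wide: q·6 + (1−q)·4 = 2q + 4
  the server's expected payoff from serve Body: q·4 + (1−q)·8 = -4q + 8
  2q + 4 = -4q + 8  ⇒  6q = 4  ⇒  q = 2/3.
The value is the server's expected payoff against this mix (using serve Wide): (2/3)·6 + (1/3)·4 = 16/3.

v = 16/3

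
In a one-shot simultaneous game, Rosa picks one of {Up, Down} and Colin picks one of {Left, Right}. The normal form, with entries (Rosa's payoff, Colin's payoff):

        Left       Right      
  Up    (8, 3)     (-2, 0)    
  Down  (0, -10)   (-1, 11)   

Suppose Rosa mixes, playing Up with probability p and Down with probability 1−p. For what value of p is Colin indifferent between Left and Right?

p = 7/8

For Colin to be willing to mix, Colin must be indifferent between Left and Right, which pins down Rosa's mix.
  Colin's payoff to Left: p·3 + (1−p)·(-10) = 13p - 10
  Colin's payoff to Right: p·0 + (1−p)·11 = -11p + 11
  13p - 10 = -11p + 11  ⇒  24p = 21  ⇒  p = 7/8.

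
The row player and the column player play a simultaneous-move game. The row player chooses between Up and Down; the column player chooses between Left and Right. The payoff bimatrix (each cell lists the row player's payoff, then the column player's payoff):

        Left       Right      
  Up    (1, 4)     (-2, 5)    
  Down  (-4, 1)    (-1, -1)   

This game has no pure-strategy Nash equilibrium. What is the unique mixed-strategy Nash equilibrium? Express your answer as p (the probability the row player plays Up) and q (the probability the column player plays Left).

p = 2/3, q = 1/6

In a mixed equilibrium the column player is indifferent between Left and Right; this condition fixes p.
  the column player's expected payoff from Left: p·4 + (1−p)·1 = 3p + 1
  the column player's expected payoff from Right: p·5 + (1−p)·(-1) = 6p - 1
  3p + 1 = 6p - 1  ⇒  -3p = -2  ⇒  p = 2/3.
For the row player to be willing to mix, the row player must be indifferent between Up and Down, which pins down the column player's mix.
  the row player's payoff to Up: q·1 + (1−q)·(-2) = 3q - 2
  the row player's payoff to Down: q·(-4) + (1−q)·(-1) = -3q - 1
  3q - 2 = -3q - 1  ⇒  6q = 1  ⇒  q = 1/6.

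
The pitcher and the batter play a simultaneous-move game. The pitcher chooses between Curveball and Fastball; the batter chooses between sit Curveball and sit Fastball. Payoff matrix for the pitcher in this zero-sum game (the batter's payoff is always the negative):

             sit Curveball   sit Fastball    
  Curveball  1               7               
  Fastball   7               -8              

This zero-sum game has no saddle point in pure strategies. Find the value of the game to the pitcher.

v = 19/7

The pitcher's indifference between Curveball and Fastball determines the batter's mixing probability q:
  the pitcher's payoff to Curveball: q·1 + (1−q)·7 = -6q + 7
  the pitcher's payoff to Fastball: q·7 + (1−q)·(-8) = 15q - 8
  -6q + 7 = 15q - 8  ⇒  -21q = -15  ⇒  q = 5/7.
The value is the pitcher's expected payoff against this mix (using Curveball): (5/7)·1 + (2/7)·7 = 19/7.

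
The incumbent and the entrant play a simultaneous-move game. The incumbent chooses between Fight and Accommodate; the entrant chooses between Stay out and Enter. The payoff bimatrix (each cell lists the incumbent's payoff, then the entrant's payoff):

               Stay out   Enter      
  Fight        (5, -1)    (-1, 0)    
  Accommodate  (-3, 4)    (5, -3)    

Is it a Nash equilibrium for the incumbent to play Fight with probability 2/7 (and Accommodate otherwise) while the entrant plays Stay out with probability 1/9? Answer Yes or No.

No

Given the incumbent's mix p = 2/7, the entrant's payoff from Stay out is 18/7 but from Enter is -15/7. The entrant strictly prefers Stay out, so the entrant would not mix.
So the proposed profile is not a Nash equilibrium.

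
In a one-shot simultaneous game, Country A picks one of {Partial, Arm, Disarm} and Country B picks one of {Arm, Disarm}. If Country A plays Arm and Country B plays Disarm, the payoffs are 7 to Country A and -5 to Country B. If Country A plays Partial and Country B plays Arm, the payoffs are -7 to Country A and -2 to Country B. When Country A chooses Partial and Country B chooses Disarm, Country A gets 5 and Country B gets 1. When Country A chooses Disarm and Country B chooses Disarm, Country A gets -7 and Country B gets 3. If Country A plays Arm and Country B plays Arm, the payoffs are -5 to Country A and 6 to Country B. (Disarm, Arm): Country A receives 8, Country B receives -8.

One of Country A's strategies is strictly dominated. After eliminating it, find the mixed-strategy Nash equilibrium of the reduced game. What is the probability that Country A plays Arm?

Country A's strategy Partial is strictly dominated by Arm: -5 > -7 and 7 > 5. Eliminate Partial.
For Country B to be willing to mix, Country B must be indifferent between Arm and Disarm, which pins down Country A's mix.
  Country B's expected payoff from Arm: p·6 + (1−p)·(-8) = 14p - 8
  Country B's expected payoff from Disarm: p·(-5) + (1−p)·3 = -8p + 3
  14p - 8 = -8p + 3  ⇒  22p = 11  ⇒  p = 1/2.

p = 1/2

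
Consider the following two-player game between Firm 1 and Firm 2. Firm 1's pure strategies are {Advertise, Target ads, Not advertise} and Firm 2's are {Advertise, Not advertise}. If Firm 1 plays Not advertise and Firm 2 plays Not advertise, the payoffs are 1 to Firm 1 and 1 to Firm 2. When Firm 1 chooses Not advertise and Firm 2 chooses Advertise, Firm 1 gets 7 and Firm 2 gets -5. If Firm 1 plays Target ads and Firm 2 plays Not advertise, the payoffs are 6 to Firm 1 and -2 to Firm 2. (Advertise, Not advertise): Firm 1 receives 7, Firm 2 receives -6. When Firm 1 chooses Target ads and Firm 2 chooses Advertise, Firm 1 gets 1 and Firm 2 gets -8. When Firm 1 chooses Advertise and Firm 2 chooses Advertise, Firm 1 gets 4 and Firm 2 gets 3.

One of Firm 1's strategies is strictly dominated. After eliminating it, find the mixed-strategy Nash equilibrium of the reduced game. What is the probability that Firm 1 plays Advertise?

p = 2/5

Firm 1's strategy Target ads is strictly dominated by Advertise: 4 > 1 and 7 > 6. Eliminate Target ads.
Firm 2's indifference between Advertise and Not advertise determines Firm 1's mixing probability p:
  Firm 2's expected payoff from Advertise: p·3 + (1−p)·(-5) = 8p - 5
  Firm 2's expected payoff from Not advertise: p·(-6) + (1−p)·1 = -7p + 1
  8p - 5 = -7p + 1  ⇒  15p = 6  ⇒  p = 2/5.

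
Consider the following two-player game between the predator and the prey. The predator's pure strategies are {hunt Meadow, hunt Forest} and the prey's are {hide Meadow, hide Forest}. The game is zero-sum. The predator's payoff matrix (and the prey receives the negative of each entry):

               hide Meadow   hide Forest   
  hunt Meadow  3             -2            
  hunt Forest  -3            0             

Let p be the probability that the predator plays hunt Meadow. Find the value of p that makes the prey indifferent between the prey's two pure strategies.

For the prey to be willing to mix, the prey must be indifferent between hide Meadow and hide Forest, which pins down the predator's mix.
  the prey's expected payoff from hide Meadow: p·(-3) + (1−p)·3 = -6p + 3
  the prey's expected payoff from hide Forest: p·2 + (1−p)·0 = 2p
  -6p + 3 = 2p  ⇒  -8p = -3  ⇒  p = 3/8.

p = 3/8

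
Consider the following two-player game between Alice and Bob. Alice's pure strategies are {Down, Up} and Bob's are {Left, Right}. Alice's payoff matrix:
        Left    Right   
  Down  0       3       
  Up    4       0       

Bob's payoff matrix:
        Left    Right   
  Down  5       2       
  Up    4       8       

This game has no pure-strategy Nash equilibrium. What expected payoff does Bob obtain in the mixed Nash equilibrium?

Bob's indifference between Left and Right determines Alice's mixing probability p:
  Bob's payoff from Left: p·5 + (1−p)·4 = p + 4
  Bob's payoff from Right: p·2 + (1−p)·8 = -6p + 8
  p + 4 = -6p + 8  ⇒  7p = 4  ⇒  p = 4/7.
At equilibrium Bob is indifferent across columns, so Bob's payoff equals the payoff from Left: (4/7)·5 + (3/7)·4 = 32/7.

32/7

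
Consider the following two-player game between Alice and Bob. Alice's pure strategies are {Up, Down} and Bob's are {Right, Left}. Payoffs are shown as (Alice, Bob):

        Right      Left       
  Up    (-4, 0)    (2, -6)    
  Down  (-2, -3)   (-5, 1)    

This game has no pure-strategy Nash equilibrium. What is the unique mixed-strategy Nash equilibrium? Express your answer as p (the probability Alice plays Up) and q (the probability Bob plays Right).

Set Bob's expected payoff from Right equal to that from Left:
  Bob's payoff from Right: p·0 + (1−p)·(-3) = 3p - 3
  Bob's payoff from Left: p·(-6) + (1−p)·1 = -7p + 1
  3p - 3 = -7p + 1  ⇒  10p = 4  ⇒  p = 2/5.
For Alice to be willing to mix, Alice must be indifferent between Up and Down, which pins down Bob's mix.
  Alice's payoff from Up: q·(-4) + (1−q)·2 = -6q + 2
  Alice's payoff from Down: q·(-2) + (1−q)·(-5) = 3q - 5
  -6q + 2 = 3q - 5  ⇒  -9q = -7  ⇒  q = 7/9.

p = 2/5, q = 7/9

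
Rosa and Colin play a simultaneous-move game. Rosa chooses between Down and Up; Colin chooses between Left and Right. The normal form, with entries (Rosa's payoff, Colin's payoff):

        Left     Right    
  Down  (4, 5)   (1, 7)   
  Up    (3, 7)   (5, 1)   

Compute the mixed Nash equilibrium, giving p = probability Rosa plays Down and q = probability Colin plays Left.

p = 3/4, q = 4/5

Colin's indifference between Left and Right determines Rosa's mixing probability p:
  Colin's payoff to Left: p·5 + (1−p)·7 = -2p + 7
  Colin's payoff to Right: p·7 + (1−p)·1 = 6p + 1
  -2p + 7 = 6p + 1  ⇒  -8p = -6  ⇒  p = 3/4.
Set Rosa's expected payoff from Down equal to that from Up:
  Rosa's payoff from Down: q·4 + (1−q)·1 = 3q + 1
  Rosa's payoff from Up: q·3 + (1−q)·5 = -2q + 5
  3q + 1 = -2q + 5  ⇒  5q = 4  ⇒  q = 4/5.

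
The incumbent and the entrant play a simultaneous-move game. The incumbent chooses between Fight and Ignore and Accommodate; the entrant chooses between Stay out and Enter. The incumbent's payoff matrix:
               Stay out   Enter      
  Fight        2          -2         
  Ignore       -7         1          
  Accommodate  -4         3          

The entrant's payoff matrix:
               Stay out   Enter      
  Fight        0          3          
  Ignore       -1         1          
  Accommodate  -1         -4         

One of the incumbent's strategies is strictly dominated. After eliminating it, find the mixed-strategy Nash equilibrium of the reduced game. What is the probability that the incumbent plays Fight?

The incumbent's strategy Ignore is strictly dominated by Accommodate: -4 > -7 and 3 > 1. Eliminate Ignore.
The entrant's indifference between Stay out and Enter determines the incumbent's mixing probability p:
  the entrant's payoff to Stay out: p·0 + (1−p)·(-1) = p - 1
  the entrant's payoff to Enter: p·3 + (1−p)·(-4) = 7p - 4
  p - 1 = 7p - 4  ⇒  -6p = -3  ⇒  p = 1/2.

p = 1/2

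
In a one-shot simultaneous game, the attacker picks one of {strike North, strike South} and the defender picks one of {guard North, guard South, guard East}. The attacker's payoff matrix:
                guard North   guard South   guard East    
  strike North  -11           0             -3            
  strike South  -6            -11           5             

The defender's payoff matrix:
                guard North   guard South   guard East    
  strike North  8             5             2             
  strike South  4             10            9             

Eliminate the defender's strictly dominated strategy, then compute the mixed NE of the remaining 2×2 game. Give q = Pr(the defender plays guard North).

q = 11/16

The defender's strategy guard East is strictly dominated by guard South: 5 > 2 and 10 > 9. Eliminate guard East.
Set the attacker's expected payoff from strike North equal to that from strike South:
  the attacker's payoff from strike North: q·(-11) + (1−q)·0 = -11q
  the attacker's payoff from strike South: q·(-6) + (1−q)·(-11) = 5q - 11
  -11q = 5q - 11  ⇒  -16q = -11  ⇒  q = 11/16.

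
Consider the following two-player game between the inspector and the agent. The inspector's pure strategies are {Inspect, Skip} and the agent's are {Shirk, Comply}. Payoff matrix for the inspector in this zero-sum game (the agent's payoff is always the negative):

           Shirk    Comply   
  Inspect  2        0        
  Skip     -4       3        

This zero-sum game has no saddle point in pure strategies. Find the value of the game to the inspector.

v = 2/3

The agent's mix must leave the inspector indifferent between Inspect and Skip.
  the inspector's payoff to Inspect: q·2 + (1−q)·0 = 2q
  the inspector's payoff to Skip: q·(-4) + (1−q)·3 = -7q + 3
  2q = -7q + 3  ⇒  9q = 3  ⇒  q = 1/3.
The value is the inspector's expected payoff against this mix (using Inspect): (1/3)·2 + (2/3)·0 = 2/3.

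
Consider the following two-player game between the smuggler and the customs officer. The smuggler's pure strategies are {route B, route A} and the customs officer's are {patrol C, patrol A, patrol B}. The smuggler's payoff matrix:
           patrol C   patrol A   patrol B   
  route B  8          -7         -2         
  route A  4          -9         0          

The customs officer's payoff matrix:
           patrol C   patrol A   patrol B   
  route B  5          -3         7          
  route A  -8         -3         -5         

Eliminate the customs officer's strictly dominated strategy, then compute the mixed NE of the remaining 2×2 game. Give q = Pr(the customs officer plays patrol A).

q = 1/2

The customs officer's strategy patrol C is strictly dominated by patrol B: 7 > 5 and -5 > -8. Eliminate patrol C.
In a mixed equilibrium the smuggler is indifferent between route B and route A; this condition fixes q.
  the smuggler's expected payoff from route B: q·(-7) + (1−q)·(-2) = -5q - 2
  the smuggler's expected payoff from route A: q·(-9) + (1−q)·0 = -9q
  -5q - 2 = -9q  ⇒  4q = 2  ⇒  q = 1/2.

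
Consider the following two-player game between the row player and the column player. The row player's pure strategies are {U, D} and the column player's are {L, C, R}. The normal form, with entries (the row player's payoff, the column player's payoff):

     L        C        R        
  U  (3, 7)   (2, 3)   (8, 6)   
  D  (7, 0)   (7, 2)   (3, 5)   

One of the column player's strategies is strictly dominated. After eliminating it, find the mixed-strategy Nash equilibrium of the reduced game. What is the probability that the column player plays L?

q = 5/9

The column player's strategy C is strictly dominated by R: 6 > 3 and 5 > 2. Eliminate C.
In a mixed equilibrium the row player is indifferent between U and D; this condition fixes q.
  the row player's payoff from U: q·3 + (1−q)·8 = -5q + 8
  the row player's payoff from D: q·7 + (1−q)·3 = 4q + 3
  -5q + 8 = 4q + 3  ⇒  -9q = -5  ⇒  q = 5/9.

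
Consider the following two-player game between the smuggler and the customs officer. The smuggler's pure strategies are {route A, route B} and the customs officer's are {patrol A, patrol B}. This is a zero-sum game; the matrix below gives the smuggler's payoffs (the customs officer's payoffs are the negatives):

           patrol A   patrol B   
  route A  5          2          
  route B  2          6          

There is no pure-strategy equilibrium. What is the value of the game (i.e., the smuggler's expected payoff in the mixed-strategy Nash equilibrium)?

v = 26/7

For the smuggler to be willing to mix, the smuggler must be indifferent between route A and route B, which pins down the customs officer's mix.
  the smuggler's expected payoff from route A: q·5 + (1−q)·2 = 3q + 2
  the smuggler's expected payoff from route B: q·2 + (1−q)·6 = -4q + 6
  3q + 2 = -4q + 6  ⇒  7q = 4  ⇒  q = 4/7.
The value is the smuggler's expected payoff against this mix (using route A): (4/7)·5 + (3/7)·2 = 26/7.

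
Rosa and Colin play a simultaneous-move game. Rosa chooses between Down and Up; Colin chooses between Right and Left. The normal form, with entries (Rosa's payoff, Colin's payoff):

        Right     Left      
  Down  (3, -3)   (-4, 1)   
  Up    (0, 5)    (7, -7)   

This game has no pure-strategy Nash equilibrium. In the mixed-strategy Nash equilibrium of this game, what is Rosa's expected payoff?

3/2

Colin's mix must leave Rosa indifferent between Down and Up.
  Rosa's payoff to Down: q·3 + (1−q)·(-4) = 7q - 4
  Rosa's payoff to Up: q·0 + (1−q)·7 = -7q + 7
  7q - 4 = -7q + 7  ⇒  14q = 11  ⇒  q = 11/14.
At equilibrium Rosa is indifferent across rows, so Rosa's payoff equals the payoff from Down: (11/14)·3 + (3/14)·(-4) = 3/2.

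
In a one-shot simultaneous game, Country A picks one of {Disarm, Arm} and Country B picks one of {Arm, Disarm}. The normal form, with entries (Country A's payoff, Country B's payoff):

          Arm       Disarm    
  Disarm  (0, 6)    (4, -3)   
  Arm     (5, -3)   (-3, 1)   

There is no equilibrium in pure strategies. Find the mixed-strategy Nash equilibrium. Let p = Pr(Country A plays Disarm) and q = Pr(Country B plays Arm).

Country A's mix must leave Country B indifferent between Arm and Disarm.
  Country B's payoff from Arm: p·6 + (1−p)·(-3) = 9p - 3
  Country B's payoff from Disarm: p·(-3) + (1−p)·1 = -4p + 1
  9p - 3 = -4p + 1  ⇒  13p = 4  ⇒  p = 4/13.
In a mixed equilibrium Country A is indifferent between Disarm and Arm; this condition fixes q.
  Country A's expected payoff from Disarm: q·0 + (1−q)·4 = -4q + 4
  Country A's expected payoff from Arm: q·5 + (1−q)·(-3) = 8q - 3
  -4q + 4 = 8q - 3  ⇒  -12q = -7  ⇒  q = 7/12.

p = 4/13, q = 7/12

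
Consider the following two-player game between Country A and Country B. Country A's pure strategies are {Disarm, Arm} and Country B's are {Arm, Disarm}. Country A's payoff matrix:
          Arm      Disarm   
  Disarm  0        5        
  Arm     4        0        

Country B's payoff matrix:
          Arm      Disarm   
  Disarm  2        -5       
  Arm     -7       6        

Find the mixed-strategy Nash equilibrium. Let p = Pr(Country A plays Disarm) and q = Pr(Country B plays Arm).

p = 13/20, q = 5/9

Set Country B's expected payoff from Arm equal to that from Disarm:
  Country B's payoff to Arm: p·2 + (1−p)·(-7) = 9p - 7
  Country B's payoff to Disarm: p·(-5) + (1−p)·6 = -11p + 6
  9p - 7 = -11p + 6  ⇒  20p = 13  ⇒  p = 13/20.
Country A's indifference between Disarm and Arm determines Country B's mixing probability q:
  Country A's payoff from Disarm: q·0 + (1−q)·5 = -5q + 5
  Country A's payoff from Arm: q·4 + (1−q)·0 = 4q
  -5q + 5 = 4q  ⇒  -9q = -5  ⇒  q = 5/9.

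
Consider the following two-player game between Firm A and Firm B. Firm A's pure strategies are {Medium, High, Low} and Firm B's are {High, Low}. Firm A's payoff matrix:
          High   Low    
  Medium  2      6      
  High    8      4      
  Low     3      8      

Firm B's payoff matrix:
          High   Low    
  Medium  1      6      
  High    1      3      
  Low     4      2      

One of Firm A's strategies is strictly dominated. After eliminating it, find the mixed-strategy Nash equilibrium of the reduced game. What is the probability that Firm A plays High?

Firm A's strategy Medium is strictly dominated by Low: 3 > 2 and 8 > 6. Eliminate Medium.
Firm B's indifference between High and Low determines Firm A's mixing probability p:
  Firm B's expected payoff from High: p·1 + (1−p)·4 = -3p + 4
  Firm B's expected payoff from Low: p·3 + (1−p)·2 = p + 2
  -3p + 4 = p + 2  ⇒  -4p = -2  ⇒  p = 1/2.

p = 1/2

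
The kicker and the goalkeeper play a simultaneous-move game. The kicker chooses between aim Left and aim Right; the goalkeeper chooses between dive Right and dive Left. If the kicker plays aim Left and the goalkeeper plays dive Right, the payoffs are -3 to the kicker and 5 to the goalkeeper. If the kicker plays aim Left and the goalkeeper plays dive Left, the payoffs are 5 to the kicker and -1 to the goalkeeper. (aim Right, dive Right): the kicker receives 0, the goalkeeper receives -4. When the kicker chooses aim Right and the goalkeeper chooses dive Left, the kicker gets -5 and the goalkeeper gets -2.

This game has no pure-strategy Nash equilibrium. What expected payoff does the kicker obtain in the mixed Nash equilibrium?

The kicker's indifference between aim Left and aim Right determines the goalkeeper's mixing probability q:
  the kicker's payoff from aim Left: q·(-3) + (1−q)·5 = -8q + 5
  the kicker's payoff from aim Right: q·0 + (1−q)·(-5) = 5q - 5
  -8q + 5 = 5q - 5  ⇒  -13q = -10  ⇒  q = 10/13.
At equilibrium the kicker is indifferent across rows, so the kicker's payoff equals the payoff from aim Left: (10/13)·(-3) + (3/13)·5 = -15/13.

-15/13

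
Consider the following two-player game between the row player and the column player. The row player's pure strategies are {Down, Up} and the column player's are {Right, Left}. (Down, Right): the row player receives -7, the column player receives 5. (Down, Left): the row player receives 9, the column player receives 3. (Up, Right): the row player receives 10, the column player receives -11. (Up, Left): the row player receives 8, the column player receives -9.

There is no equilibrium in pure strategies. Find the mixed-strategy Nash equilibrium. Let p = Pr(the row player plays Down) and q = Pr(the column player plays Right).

Set the column player's expected payoff from Right equal to that from Left:
  the column player's expected payoff from Right: p·5 + (1−p)·(-11) = 16p - 11
  the column player's expected payoff from Left: p·3 + (1−p)·(-9) = 12p - 9
  16p - 11 = 12p - 9  ⇒  4p = 2  ⇒  p = 1/2.
In a mixed equilibrium the row player is indifferent between Down and Up; this condition fixes q.
  the row player's expected payoff from Down: q·(-7) + (1−q)·9 = -16q + 9
  the row player's expected payoff from Up: q·10 + (1−q)·8 = 2q + 8
  -16q + 9 = 2q + 8  ⇒  -18q = -1  ⇒  q = 1/18.

p = 1/2, q = 1/18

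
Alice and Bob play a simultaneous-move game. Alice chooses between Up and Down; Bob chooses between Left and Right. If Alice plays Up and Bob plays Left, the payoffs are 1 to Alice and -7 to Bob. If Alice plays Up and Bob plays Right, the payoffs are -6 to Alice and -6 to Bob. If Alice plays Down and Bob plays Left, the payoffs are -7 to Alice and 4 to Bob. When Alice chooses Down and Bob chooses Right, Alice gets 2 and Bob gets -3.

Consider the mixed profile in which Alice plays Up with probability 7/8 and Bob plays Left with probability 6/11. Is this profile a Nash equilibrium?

Given Bob's mix q = 6/11, Alice's payoff from Up is -24/11 but from Down is -32/11. Alice strictly prefers Up, so Alice would not mix.
So the proposed profile is not a Nash equilibrium.

No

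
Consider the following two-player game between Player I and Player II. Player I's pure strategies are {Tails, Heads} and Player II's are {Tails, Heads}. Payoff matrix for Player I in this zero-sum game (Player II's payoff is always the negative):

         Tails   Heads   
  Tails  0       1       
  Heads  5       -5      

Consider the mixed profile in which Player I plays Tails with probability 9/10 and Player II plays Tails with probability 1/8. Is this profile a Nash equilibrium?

Given Player I's mix p = 9/10, Player II's payoff from Tails is -1/2 but from Heads is -2/5. Player II strictly prefers Heads, so Player II would not mix.
So the proposed profile is not a Nash equilibrium.

No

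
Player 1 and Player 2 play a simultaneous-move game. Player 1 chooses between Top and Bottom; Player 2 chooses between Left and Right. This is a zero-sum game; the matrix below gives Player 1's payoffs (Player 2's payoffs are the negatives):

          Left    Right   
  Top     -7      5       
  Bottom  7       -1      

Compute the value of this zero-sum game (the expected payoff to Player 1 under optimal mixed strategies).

Player 1's indifference between Top and Bottom determines Player 2's mixing probability q:
  Player 1's expected payoff from Top: q·(-7) + (1−q)·5 = -12q + 5
  Player 1's expected payoff from Bottom: q·7 + (1−q)·(-1) = 8q - 1
  -12q + 5 = 8q - 1  ⇒  -20q = -6  ⇒  q = 3/10.
The value is Player 1's expected payoff against this mix (using Top): (3/10)·(-7) + (7/10)·5 = 7/5.

v = 7/5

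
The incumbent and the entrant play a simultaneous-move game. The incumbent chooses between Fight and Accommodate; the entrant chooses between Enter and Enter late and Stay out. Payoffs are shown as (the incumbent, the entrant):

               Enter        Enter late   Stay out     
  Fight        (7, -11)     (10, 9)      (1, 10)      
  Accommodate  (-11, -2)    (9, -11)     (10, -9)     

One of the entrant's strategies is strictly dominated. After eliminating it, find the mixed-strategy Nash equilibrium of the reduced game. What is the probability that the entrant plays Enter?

The entrant's strategy Enter late is strictly dominated by Stay out: 10 > 9 and -9 > -11. Eliminate Enter late.
The incumbent's indifference between Fight and Accommodate determines the entrant's mixing probability q:
  the incumbent's payoff from Fight: q·7 + (1−q)·1 = 6q + 1
  the incumbent's payoff from Accommodate: q·(-11) + (1−q)·10 = -21q + 10
  6q + 1 = -21q + 10  ⇒  27q = 9  ⇒  q = 1/3.

q = 1/3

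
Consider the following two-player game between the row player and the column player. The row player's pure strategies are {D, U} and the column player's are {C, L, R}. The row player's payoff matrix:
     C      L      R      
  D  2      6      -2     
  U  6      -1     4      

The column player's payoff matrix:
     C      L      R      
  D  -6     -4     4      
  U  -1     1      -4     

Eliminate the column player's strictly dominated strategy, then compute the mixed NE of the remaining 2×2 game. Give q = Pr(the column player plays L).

The column player's strategy C is strictly dominated by L: -4 > -6 and 1 > -1. Eliminate C.
The column player's mix must leave the row player indifferent between D and U.
  the row player's payoff to D: q·6 + (1−q)·(-2) = 8q - 2
  the row player's payoff to U: q·(-1) + (1−q)·4 = -5q + 4
  8q - 2 = -5q + 4  ⇒  13q = 6  ⇒  q = 6/13.

q = 6/13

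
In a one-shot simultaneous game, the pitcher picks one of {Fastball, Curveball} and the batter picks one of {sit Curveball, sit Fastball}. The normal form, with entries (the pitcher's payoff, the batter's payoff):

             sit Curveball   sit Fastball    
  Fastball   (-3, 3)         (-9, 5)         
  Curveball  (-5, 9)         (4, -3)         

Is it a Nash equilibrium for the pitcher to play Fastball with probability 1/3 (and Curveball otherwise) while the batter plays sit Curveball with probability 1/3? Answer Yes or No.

No

Given the pitcher's mix p = 1/3, the batter's payoff from sit Curveball is 7 but from sit Fastball is -1/3. The batter strictly prefers sit Curveball, so the batter would not mix.
So the proposed profile is not a Nash equilibrium.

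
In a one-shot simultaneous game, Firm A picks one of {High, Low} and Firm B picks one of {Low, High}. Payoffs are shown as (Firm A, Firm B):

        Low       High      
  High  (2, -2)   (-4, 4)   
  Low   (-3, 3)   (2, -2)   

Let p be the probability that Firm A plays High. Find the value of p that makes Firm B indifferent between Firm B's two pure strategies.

For Firm B to be willing to mix, Firm B must be indifferent between Low and High, which pins down Firm A's mix.
  Firm B's payoff from Low: p·(-2) + (1−p)·3 = -5p + 3
  Firm B's payoff from High: p·4 + (1−p)·(-2) = 6p - 2
  -5p + 3 = 6p - 2  ⇒  -11p = -5  ⇒  p = 5/11.

p = 5/11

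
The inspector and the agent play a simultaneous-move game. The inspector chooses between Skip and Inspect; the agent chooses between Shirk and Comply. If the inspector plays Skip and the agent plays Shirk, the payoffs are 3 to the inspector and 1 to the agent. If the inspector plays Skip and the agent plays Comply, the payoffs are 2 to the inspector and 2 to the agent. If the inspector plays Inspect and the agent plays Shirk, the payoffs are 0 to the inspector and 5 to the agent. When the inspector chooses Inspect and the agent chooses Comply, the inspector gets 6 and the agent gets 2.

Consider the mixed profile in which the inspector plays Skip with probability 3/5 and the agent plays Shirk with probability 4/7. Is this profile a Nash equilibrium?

No

Given the inspector's mix p = 3/5, the agent's payoff from Shirk is 13/5 but from Comply is 2. The agent strictly prefers Shirk, so the agent would not mix.
So the proposed profile is not a Nash equilibrium.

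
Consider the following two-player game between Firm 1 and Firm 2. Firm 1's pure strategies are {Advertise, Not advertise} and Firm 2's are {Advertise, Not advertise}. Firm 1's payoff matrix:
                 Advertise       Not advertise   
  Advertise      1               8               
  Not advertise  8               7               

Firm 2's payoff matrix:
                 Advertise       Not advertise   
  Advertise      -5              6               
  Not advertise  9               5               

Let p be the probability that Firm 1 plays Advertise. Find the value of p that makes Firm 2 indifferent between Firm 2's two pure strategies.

p = 4/15

For Firm 2 to be willing to mix, Firm 2 must be indifferent between Advertise and Not advertise, which pins down Firm 1's mix.
  Firm 2's payoff to Advertise: p·(-5) + (1−p)·9 = -14p + 9
  Firm 2's payoff to Not advertise: p·6 + (1−p)·5 = p + 5
  -14p + 9 = p + 5  ⇒  -15p = -4  ⇒  p = 4/15.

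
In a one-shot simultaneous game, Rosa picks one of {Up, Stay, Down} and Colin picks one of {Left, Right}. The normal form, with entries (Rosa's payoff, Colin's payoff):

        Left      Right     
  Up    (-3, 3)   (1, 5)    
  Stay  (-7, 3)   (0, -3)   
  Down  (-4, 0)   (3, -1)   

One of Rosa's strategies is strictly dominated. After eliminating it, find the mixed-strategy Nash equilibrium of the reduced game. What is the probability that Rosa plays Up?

Rosa's strategy Stay is strictly dominated by Down: -4 > -7 and 3 > 0. Eliminate Stay.
In a mixed equilibrium Colin is indifferent between Left and Right; this condition fixes p.
  Colin's expected payoff from Left: p·3 + (1−p)·0 = 3p
  Colin's expected payoff from Right: p·5 + (1−p)·(-1) = 6p - 1
  3p = 6p - 1  ⇒  -3p = -1  ⇒  p = 1/3.

p = 1/3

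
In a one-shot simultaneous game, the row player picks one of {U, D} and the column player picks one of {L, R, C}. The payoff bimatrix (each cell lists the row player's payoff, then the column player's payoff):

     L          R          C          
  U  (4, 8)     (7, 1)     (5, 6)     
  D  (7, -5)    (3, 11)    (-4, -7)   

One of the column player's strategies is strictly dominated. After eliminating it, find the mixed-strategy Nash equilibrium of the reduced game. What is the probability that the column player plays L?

q = 4/7

The column player's strategy C is strictly dominated by L: 8 > 6 and -5 > -7. Eliminate C.
Set the row player's expected payoff from U equal to that from D:
  the row player's payoff to U: q·4 + (1−q)·7 = -3q + 7
  the row player's payoff to D: q·7 + (1−q)·3 = 4q + 3
  -3q + 7 = 4q + 3  ⇒  -7q = -4  ⇒  q = 4/7.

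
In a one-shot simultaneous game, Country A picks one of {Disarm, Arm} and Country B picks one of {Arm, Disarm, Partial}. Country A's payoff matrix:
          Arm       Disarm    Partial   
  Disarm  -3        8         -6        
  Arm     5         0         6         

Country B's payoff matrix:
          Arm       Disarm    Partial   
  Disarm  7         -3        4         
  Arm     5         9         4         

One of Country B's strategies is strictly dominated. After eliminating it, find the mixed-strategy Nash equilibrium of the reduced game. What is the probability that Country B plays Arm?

q = 1/2

Country B's strategy Partial is strictly dominated by Arm: 7 > 4 and 5 > 4. Eliminate Partial.
Country A's indifference between Disarm and Arm determines Country B's mixing probability q:
  Country A's expected payoff from Disarm: q·(-3) + (1−q)·8 = -11q + 8
  Country A's expected payoff from Arm: q·5 + (1−q)·0 = 5q
  -11q + 8 = 5q  ⇒  -16q = -8  ⇒  q = 1/2.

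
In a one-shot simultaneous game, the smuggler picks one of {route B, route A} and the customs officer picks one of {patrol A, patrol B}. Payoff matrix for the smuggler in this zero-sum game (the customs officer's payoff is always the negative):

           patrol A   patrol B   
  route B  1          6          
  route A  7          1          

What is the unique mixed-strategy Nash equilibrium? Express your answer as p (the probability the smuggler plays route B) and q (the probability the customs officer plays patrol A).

p = 6/11, q = 5/11

The smuggler's mix must leave the customs officer indifferent between patrol A and patrol B.
  the customs officer's payoff from patrol A: p·(-1) + (1−p)·(-7) = 6p - 7
  the customs officer's payoff from patrol B: p·(-6) + (1−p)·(-1) = -5p - 1
  6p - 7 = -5p - 1  ⇒  11p = 6  ⇒  p = 6/11.
The smuggler's indifference between route B and route A determines the customs officer's mixing probability q:
  the smuggler's expected payoff from route B: q·1 + (1−q)·6 = -5q + 6
  the smuggler's expected payoff from route A: q·7 + (1−q)·1 = 6q + 1
  -5q + 6 = 6q + 1  ⇒  -11q = -5  ⇒  q = 5/11.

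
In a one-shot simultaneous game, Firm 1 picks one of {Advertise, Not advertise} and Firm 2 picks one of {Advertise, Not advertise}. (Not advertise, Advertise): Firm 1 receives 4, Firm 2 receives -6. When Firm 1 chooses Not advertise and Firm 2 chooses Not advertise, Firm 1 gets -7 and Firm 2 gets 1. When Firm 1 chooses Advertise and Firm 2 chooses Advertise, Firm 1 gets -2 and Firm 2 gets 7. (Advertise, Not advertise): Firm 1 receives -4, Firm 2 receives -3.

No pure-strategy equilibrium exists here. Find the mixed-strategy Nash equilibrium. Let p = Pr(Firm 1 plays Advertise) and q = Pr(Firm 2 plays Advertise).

p = 7/17, q = 1/3

Firm 2's indifference between Advertise and Not advertise determines Firm 1's mixing probability p:
  Firm 2's payoff to Advertise: p·7 + (1−p)·(-6) = 13p - 6
  Firm 2's payoff to Not advertise: p·(-3) + (1−p)·1 = -4p + 1
  13p - 6 = -4p + 1  ⇒  17p = 7  ⇒  p = 7/17.
Set Firm 1's expected payoff from Advertise equal to that from Not advertise:
  Firm 1's payoff from Advertise: q·(-2) + (1−q)·(-4) = 2q - 4
  Firm 1's payoff from Not advertise: q·4 + (1−q)·(-7) = 11q - 7
  2q - 4 = 11q - 7  ⇒  -9q = -3  ⇒  q = 1/3.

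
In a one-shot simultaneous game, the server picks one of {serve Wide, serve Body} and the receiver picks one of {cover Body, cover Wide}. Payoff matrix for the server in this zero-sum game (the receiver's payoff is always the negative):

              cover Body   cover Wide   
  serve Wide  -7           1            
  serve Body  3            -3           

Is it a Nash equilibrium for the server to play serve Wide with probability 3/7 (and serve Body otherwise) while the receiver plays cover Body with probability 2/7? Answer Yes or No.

Check the receiver's indifference given the server's mix p = 3/7:
  payoff from cover Body = 9/7; payoff from cover Wide = 9/7 — equal.
Check the server's indifference given the receiver's mix q = 2/7:
  payoff from serve Wide = -9/7; payoff from serve Body = -9/7 — equal.
Both players are indifferent, so neither can profitably deviate.

Yes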